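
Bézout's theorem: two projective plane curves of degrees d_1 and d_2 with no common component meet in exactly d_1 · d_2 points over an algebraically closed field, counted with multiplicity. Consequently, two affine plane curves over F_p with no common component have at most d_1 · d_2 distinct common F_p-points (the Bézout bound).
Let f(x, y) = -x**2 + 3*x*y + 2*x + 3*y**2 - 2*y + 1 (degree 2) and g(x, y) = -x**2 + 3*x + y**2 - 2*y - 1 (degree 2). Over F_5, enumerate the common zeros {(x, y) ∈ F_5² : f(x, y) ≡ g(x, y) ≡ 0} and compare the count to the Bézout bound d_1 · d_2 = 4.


Common zeros: {(4, 2)}; count = 1; Bézout bound = 4.

deg(f) = 2, deg(g) = 2, so Bézout bound = 4.
Scan x ∈ F_5. For each x, list the y ∈ F_5 with f(x, y) ≡ 0 and those with g(x, y) ≡ 0 (mod 5); the common zeros in that column are the intersection.
  x = 0: f ≡ 0 at y ∈ ∅; g ≡ 0 at y ∈ ∅; common: ∅.
  x = 1: f ≡ 0 at y ∈ ∅; g ≡ 0 at y ∈ {1}; common: ∅.
  x = 2: f ≡ 0 at y ∈ {3, 4}; g ≡ 0 at y ∈ {1}; common: ∅.
  x = 3: f ≡ 0 at y ∈ ∅; g ≡ 0 at y ∈ ∅; common: ∅.
  x = 4: f ≡ 0 at y ∈ {2, 3}; g ≡ 0 at y ∈ {0, 2}; common: {2}.
Collecting: common zeros = {(4, 2)}, so the count is 1.
Comparison with the Bézout bound: 1 ≤ 4 = deg(f)·deg(g), as expected for curves with no common component (the affine F_5-count falls short of the bound because intersections may lie at infinity, over extension fields, or carry multiplicity).


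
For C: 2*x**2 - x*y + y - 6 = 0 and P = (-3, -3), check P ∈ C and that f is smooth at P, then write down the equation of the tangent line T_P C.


Tangent line at P: -9*x + 4*y - 15 = 0.

Step 1: f(-3, -3) = 0, so P lies on C.
Step 2: partial derivatives
  f_x(x, y) = 4*x - y, f_y(x, y) = 1 - x.
  f_x(P) = -9, f_y(P) = 4 (gradient nonzero, so P is smooth).
Step 3: tangent line at P: -9·(x − -3) + 4·(y − -3) = 0.
Expanding: -9*x + 4*y - 15 = 0.


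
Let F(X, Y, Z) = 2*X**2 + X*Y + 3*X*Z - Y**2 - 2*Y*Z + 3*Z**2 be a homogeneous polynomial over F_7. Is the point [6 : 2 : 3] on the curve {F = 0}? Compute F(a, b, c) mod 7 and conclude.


F(6,2,3) ≡ 2 (mod 7); P is NOT on the curve.

Evaluate F(6, 2, 3) term-by-term (mod 7).
  2*X**2 ↦ 2·36·1·1 = 72
  X*Y ↦ 1·6·2·1 = 12
  3*X*Z ↦ 3·6·1·3 = 54
  -Y**2 ↦ -1·1·4·1 = -4
  -2*Y*Z ↦ -2·1·2·3 = -12
  3*Z**2 ↦ 3·1·1·9 = 27
Sum: F(6, 2, 3) = (72) + (12) + (54) + (-4) + (-12) + (27) = 149.
Reducing mod 7: 149 ≡ 2 (mod 7).
Since F(a, b, c) ≡ 2 ≠ 0 (mod 7), P does NOT lie on the curve.


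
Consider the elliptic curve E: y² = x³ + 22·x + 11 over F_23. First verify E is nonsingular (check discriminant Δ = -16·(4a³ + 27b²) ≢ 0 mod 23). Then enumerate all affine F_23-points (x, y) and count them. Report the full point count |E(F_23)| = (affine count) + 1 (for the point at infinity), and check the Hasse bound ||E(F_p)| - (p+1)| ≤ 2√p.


Affine points = {(3, 9), (3, 14), (4, 5), (4, 18), (5, 4), (5, 19), (7, 5), (7, 18), (8, 3), (8, 20), (9, 8), (9, 15), (10, 9), (10, 14), (12, 5), (12, 18), (14, 2), (14, 21), (15, 6), (15, 17), (17, 10), (17, 13), (18, 11), (18, 12)}; affine count = 24; |E(F_23)| = 25.

Discriminant check: Δ ∝ 4a³ + 27b² = 4·22³ + 27·11² = 4·10648 + 27·121 ≡ 20 (mod 23). Nonzero ⇒ E is nonsingular.
For each x ∈ F_23, compute rhs = x³ + 22·x + 11 mod 23, then count y ∈ F_23 with y² ≡ rhs.
  x = 0: rhs = 11, matching y values: none (0 points).
  x = 1: rhs = 11, matching y values: none (0 points).
  x = 2: rhs = 17, matching y values: none (0 points).
  x = 3: rhs = 12, matching y values: 9, 14 (2 points).
  x = 4: rhs = 2, matching y values: 5, 18 (2 points).
  x = 5: rhs = 16, matching y values: 4, 19 (2 points).
  x = 6: rhs = 14, matching y values: none (0 points).
  x = 7: rhs = 2, matching y values: 5, 18 (2 points).
  x = 8: rhs = 9, matching y values: 3, 20 (2 points).
  x = 9: rhs = 18, matching y values: 8, 15 (2 points).
  x = 10: rhs = 12, matching y values: 9, 14 (2 points).
  x = 11: rhs = 20, matching y values: none (0 points).
  x = 12: rhs = 2, matching y values: 5, 18 (2 points).
  x = 13: rhs = 10, matching y values: none (0 points).
  x = 14: rhs = 4, matching y values: 2, 21 (2 points).
  x = 15: rhs = 13, matching y values: 6, 17 (2 points).
  x = 16: rhs = 20, matching y values: none (0 points).
  x = 17: rhs = 8, matching y values: 10, 13 (2 points).
  x = 18: rhs = 6, matching y values: 11, 12 (2 points).
  x = 19: rhs = 20, matching y values: none (0 points).
  x = 20: rhs = 10, matching y values: none (0 points).
  x = 21: rhs = 5, matching y values: none (0 points).
  x = 22: rhs = 11, matching y values: none (0 points).
Total affine count: 24.
Full point count |E(F_23)| = 24 + 1 = 25.
Hasse bound: |25 − (23+1)| = |1| = 1 ≤ 2√23 ≈ 9.5917 ✓.


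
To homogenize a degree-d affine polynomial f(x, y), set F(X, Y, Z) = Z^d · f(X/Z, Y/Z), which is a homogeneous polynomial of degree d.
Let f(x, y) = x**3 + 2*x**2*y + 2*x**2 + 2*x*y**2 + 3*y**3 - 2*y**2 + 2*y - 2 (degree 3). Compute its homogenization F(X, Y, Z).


F(X, Y, Z) = X**3 + 2*X**2*Y + 2*X**2*Z + 2*X*Y**2 + 3*Y**3 - 2*Y**2*Z + 2*Y*Z**2 - 2*Z**3

deg(f) = 3.
Substitute x = X/Z, y = Y/Z into f, then multiply by Z^3.
  monomial 1·x^3·y^0 ↦ 1·X^3·Y^0·Z^0.
  monomial 2·x^2·y^1 ↦ 2·X^2·Y^1·Z^0.
  monomial 2·x^2·y^0 ↦ 2·X^2·Y^0·Z^1.
  monomial 2·x^1·y^2 ↦ 2·X^1·Y^2·Z^0.
  monomial 3·x^0·y^3 ↦ 3·X^0·Y^3·Z^0.
  monomial -2·x^0·y^2 ↦ -2·X^0·Y^2·Z^1.
  monomial 2·x^0·y^1 ↦ 2·X^0·Y^1·Z^2.
  monomial -2·x^0·y^0 ↦ -2·X^0·Y^0·Z^3.
Collecting: F(X, Y, Z) = X**3 + 2*X**2*Y + 2*X**2*Z + 2*X*Y**2 + 3*Y**3 - 2*Y**2*Z + 2*Y*Z**2 - 2*Z**3.


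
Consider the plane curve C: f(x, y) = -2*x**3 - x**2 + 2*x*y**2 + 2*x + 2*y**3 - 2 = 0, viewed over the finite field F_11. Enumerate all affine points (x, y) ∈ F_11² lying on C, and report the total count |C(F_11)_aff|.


Affine F_11-points: {(0, 1), (1, 5), (1, 7), (1, 9), (3, 4), (3, 5), (3, 10), (4, 10), (5, 8), (7, 7), (8, 1), (8, 6), (8, 7), (9, 10), (10, 3)}; count = 15.

For each of the 121 pairs (x, y) ∈ F_11², evaluate f(x, y) mod 11. Record the zeros.
  x = 0: [0↦9, 1↦0, 2↦3, 3↦8, 4↦5, 5↦6, 6↦1, 7↦2, 8↦10, 9↦4, 10↦7]  zeros at y ∈ {1}
  x = 1: [0↦8, 1↦1, 2↦10, 3↦3, 4↦3, 5↦0, 6↦6, 7↦0, 8↦5, 9↦0, 10↦8]  zeros at y ∈ {5, 7, 9}
  x = 2: [0↦4, 1↦10, 2↦3, 3↦6, 4↦9, 5↦2, 6↦8, 7↦6, 8↦8, 9↦4, 10↦6]  zeros at y ∈ ∅
  x = 3: [0↦7, 1↦4, 2↦3, 3↦5, 4↦0, 5↦0, 6↦6, 7↦8, 8↦7, 9↦4, 10↦0]  zeros at y ∈ {4, 5, 10}
  x = 4: [0↦5, 1↦4, 2↦9, 3↦10, 4↦8, 5↦4, 6↦10, 7↦5, 8↦1, 9↦10, 10↦0]  zeros at y ∈ {10}
  x = 5: [0↦8, 1↦9, 2↦9, 3↦9, 4↦10, 5↦2, 6↦8, 7↦7, 8↦0, 9↦10, 10↦5]  zeros at y ∈ {8}
  x = 6: [0↦4, 1↦7, 2↦2, 3↦1, 4↦5, 5↦4, 6↦10, 7↦2, 8↦3, 9↦3, 10↦3]  zeros at y ∈ ∅
  x = 7: [0↦3, 1↦8, 2↦9, 3↦7, 4↦3, 5↦9, 6↦4, 7↦0, 8↦9, 9↦10, 10↦4]  zeros at y ∈ {7}
  x = 8: [0↦4, 1↦0, 2↦7, 3↦4, 4↦3, 5↦5, 6↦0, 7↦0, 8↦6, 9↦8, 10↦7]  zeros at y ∈ {1, 6, 7}
  x = 9: [0↦6, 1↦4, 2↦6, 3↦2, 4↦4, 5↦2, 6↦8, 7↦1, 8↦4, 9↦7, 10↦0]  zeros at y ∈ {10}
  x = 10: [0↦8, 1↦8, 2↦5, 3↦0, 4↦5, 5↦10, 6↦5, 7↦2, 8↦2, 9↦6, 10↦4]  zeros at y ∈ {3}
Collecting zeros: affine points = {(0, 1), (1, 5), (1, 7), (1, 9), (3, 4), (3, 5), (3, 10), (4, 10), (5, 8), (7, 7), (8, 1), (8, 6), (8, 7), (9, 10), (10, 3)}.
Total count |C(F_11)_aff| = 15.


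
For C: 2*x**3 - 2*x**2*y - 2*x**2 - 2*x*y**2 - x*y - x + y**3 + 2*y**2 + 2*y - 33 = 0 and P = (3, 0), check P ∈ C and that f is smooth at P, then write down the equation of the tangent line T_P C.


Tangent line at P: 41*x - 19*y - 123 = 0.

Step 1: f(3, 0) = 0, so P lies on C.
Step 2: partial derivatives
  f_x(x, y) = 6*x**2 - 4*x*y - 4*x - 2*y**2 - y - 1, f_y(x, y) = -2*x**2 - 4*x*y - x + 3*y**2 + 4*y + 2.
  f_x(P) = 41, f_y(P) = -19 (gradient nonzero, so P is smooth).
Step 3: tangent line at P: 41·(x − 3) + -19·(y − 0) = 0.
Expanding: 41*x - 19*y - 123 = 0.


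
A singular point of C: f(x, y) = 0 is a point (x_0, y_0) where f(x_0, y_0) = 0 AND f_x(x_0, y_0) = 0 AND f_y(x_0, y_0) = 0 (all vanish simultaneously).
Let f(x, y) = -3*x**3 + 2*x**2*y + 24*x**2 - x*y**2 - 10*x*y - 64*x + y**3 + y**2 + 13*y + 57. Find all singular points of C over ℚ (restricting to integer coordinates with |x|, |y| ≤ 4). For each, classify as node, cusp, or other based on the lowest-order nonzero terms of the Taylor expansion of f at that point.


Singular points: {(3, 1)}; classification: node.

Compute partial derivatives:
  f_x = -9*x**2 + 4*x*y + 48*x - y**2 - 10*y - 64.
  f_y = 2*x**2 - 2*x*y - 10*x + 3*y**2 + 2*y + 13.
Scan x_0 ∈ {−4, ..., 4}. For each x_0, f_y(x_0, y) is a polynomial in y; find its integer roots y ∈ {−4, ..., 4}, then test f_x and f at those candidates.
  x = -4: f_y(-4, y) = 3*y**2 + 10*y + 85; no integer root y with |y| ≤ 4.
  x = -3: f_y(-3, y) = 3*y**2 + 8*y + 61; no integer root y with |y| ≤ 4.
  x = -2: f_y(-2, y) = 3*y**2 + 6*y + 41; no integer root y with |y| ≤ 4.
  x = -1: f_y(-1, y) = 3*y**2 + 4*y + 25; no integer root y with |y| ≤ 4.
  x = 0: f_y(0, y) = 3*y**2 + 2*y + 13; no integer root y with |y| ≤ 4.
  x = 1: f_y(1, y) = 3*y**2 + 5; no integer root y with |y| ≤ 4.
  x = 2: f_y(2, y) = 3*y**2 - 2*y + 1; no integer root y with |y| ≤ 4.
  x = 3: f_y(3, y) = 3*y**2 - 4*y + 1; vanishes at y ∈ {1}. (3, 1): f_x = 0, f = 0 — SINGULAR.
  x = 4: f_y(4, y) = 3*y**2 - 6*y + 5; no integer root y with |y| ≤ 4.
Only singular point on the grid: (3, 1).
Classify: substitute x = 3 + u, y = 1 + v and expand: f = -3*u**3 + 2*u**2*v - u**2 - u*v**2 + v**3 + v**2.
No constant or linear terms (consistent with a singular point). Quadratic part: -u**2 + v**2. Cubic part: -3*u**3 + 2*u**2*v - u*v**2 + v**3.
The quadratic part v**2 - u**2 = (v − u)(v + u) splits into two distinct linear factors, so there are two distinct tangent lines y − 1 = ±(x − 3) — this is a node (ordinary double point).
Classification: node.


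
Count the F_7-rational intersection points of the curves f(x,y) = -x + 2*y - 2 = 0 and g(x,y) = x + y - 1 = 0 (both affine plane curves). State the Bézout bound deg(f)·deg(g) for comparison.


Common zeros: {(0, 1)}; count = 1; Bézout bound = 1.

deg(f) = 1, deg(g) = 1, so Bézout bound = 1.
Scan x ∈ F_7. For each x, list the y ∈ F_7 with f(x, y) ≡ 0 and those with g(x, y) ≡ 0 (mod 7); the common zeros in that column are the intersection.
  x = 0: f ≡ 0 at y ∈ {1}; g ≡ 0 at y ∈ {1}; common: {1}.
  x = 1: f ≡ 0 at y ∈ {5}; g ≡ 0 at y ∈ {0}; common: ∅.
  x = 2: f ≡ 0 at y ∈ {2}; g ≡ 0 at y ∈ {6}; common: ∅.
  x = 3: f ≡ 0 at y ∈ {6}; g ≡ 0 at y ∈ {5}; common: ∅.
  x = 4: f ≡ 0 at y ∈ {3}; g ≡ 0 at y ∈ {4}; common: ∅.
  x = 5: f ≡ 0 at y ∈ {0}; g ≡ 0 at y ∈ {3}; common: ∅.
  x = 6: f ≡ 0 at y ∈ {4}; g ≡ 0 at y ∈ {2}; common: ∅.
Collecting: common zeros = {(0, 1)}, so the count is 1.
Comparison with the Bézout bound: 1 ≤ 1 = deg(f)·deg(g), as expected for curves with no common component (the bound is attained).


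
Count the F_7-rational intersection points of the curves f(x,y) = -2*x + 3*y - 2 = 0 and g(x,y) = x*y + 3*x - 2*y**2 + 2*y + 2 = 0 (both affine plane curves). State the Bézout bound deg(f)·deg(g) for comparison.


Common zeros: {(1, 6), (3, 5)}; count = 2; Bézout bound = 2.

deg(f) = 1, deg(g) = 2, so Bézout bound = 2.
Scan x ∈ F_7. For each x, list the y ∈ F_7 with f(x, y) ≡ 0 and those with g(x, y) ≡ 0 (mod 7); the common zeros in that column are the intersection.
  x = 0: f ≡ 0 at y ∈ {3}; g ≡ 0 at y ∈ ∅; common: ∅.
  x = 1: f ≡ 0 at y ∈ {6}; g ≡ 0 at y ∈ {6}; common: {6}.
  x = 2: f ≡ 0 at y ∈ {2}; g ≡ 0 at y ∈ ∅; common: ∅.
  x = 3: f ≡ 0 at y ∈ {5}; g ≡ 0 at y ∈ {1, 5}; common: {5}.
  x = 4: f ≡ 0 at y ∈ {1}; g ≡ 0 at y ∈ {0, 3}; common: ∅.
  x = 5: f ≡ 0 at y ∈ {4}; g ≡ 0 at y ∈ ∅; common: ∅.
  x = 6: f ≡ 0 at y ∈ {0}; g ≡ 0 at y ∈ {2}; common: ∅.
Collecting: common zeros = {(1, 6), (3, 5)}, so the count is 2.
Comparison with the Bézout bound: 2 ≤ 2 = deg(f)·deg(g), as expected for curves with no common component (the bound is attained).


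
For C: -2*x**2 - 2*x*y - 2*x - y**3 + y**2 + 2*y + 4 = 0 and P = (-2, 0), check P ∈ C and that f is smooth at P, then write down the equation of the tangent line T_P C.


Tangent line at P: 6*x + 6*y + 12 = 0.

Step 1: f(-2, 0) = 0, so P lies on C.
Step 2: partial derivatives
  f_x(x, y) = -4*x - 2*y - 2, f_y(x, y) = -2*x - 3*y**2 + 2*y + 2.
  f_x(P) = 6, f_y(P) = 6 (gradient nonzero, so P is smooth).
Step 3: tangent line at P: 6·(x − -2) + 6·(y − 0) = 0.
Expanding: 6*x + 6*y + 12 = 0.


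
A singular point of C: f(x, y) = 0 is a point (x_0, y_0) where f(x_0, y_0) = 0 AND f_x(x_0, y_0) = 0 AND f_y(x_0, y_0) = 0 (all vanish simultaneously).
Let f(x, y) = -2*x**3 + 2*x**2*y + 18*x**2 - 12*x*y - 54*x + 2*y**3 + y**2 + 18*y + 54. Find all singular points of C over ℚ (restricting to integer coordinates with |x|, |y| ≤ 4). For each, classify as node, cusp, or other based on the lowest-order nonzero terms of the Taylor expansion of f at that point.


Singular points: {(3, 0)}; classification: cusp.

Compute partial derivatives:
  f_x = -6*x**2 + 4*x*y + 36*x - 12*y - 54.
  f_y = 2*x**2 - 12*x + 6*y**2 + 2*y + 18.
Scan x_0 ∈ {−4, ..., 4}. For each x_0, f_y(x_0, y) is a polynomial in y; find its integer roots y ∈ {−4, ..., 4}, then test f_x and f at those candidates.
  x = -4: f_y(-4, y) = 6*y**2 + 2*y + 98; no integer root y with |y| ≤ 4.
  x = -3: f_y(-3, y) = 6*y**2 + 2*y + 72; no integer root y with |y| ≤ 4.
  x = -2: f_y(-2, y) = 6*y**2 + 2*y + 50; no integer root y with |y| ≤ 4.
  x = -1: f_y(-1, y) = 6*y**2 + 2*y + 32; no integer root y with |y| ≤ 4.
  x = 0: f_y(0, y) = 6*y**2 + 2*y + 18; no integer root y with |y| ≤ 4.
  x = 1: f_y(1, y) = 6*y**2 + 2*y + 8; no integer root y with |y| ≤ 4.
  x = 2: f_y(2, y) = 6*y**2 + 2*y + 2; no integer root y with |y| ≤ 4.
  x = 3: f_y(3, y) = 6*y**2 + 2*y; vanishes at y ∈ {0}. (3, 0): f_x = 0, f = 0 — SINGULAR.
  x = 4: f_y(4, y) = 6*y**2 + 2*y + 2; no integer root y with |y| ≤ 4.
Only singular point on the grid: (3, 0).
Classify: substitute x = 3 + u, y = 0 + v and expand: f = -2*u**3 + 2*u**2*v + 2*v**3 + v**2.
No constant or linear terms (consistent with a singular point). Quadratic part: v**2. Cubic part: -2*u**3 + 2*u**2*v + 2*v**3.
The quadratic part v**2 is a perfect square, so there is a single (double) tangent line v = 0, i.e. y = 0. Restricting the cubic part to that line (v = 0) leaves -2*u**3 ≠ 0, so f is not divisible by v and the branch is v² ≈ 2*u**3 to lowest order — this is a cusp.
Classification: cusp.


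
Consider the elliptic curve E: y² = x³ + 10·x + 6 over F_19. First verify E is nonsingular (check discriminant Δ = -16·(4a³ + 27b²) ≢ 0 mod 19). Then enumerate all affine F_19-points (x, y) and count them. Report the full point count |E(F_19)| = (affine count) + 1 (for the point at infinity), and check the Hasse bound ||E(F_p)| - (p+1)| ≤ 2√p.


Affine points = {(0, 5), (0, 14), (1, 6), (1, 13), (3, 5), (3, 14), (6, 4), (6, 15), (7, 1), (7, 18), (8, 3), (8, 16), (10, 2), (10, 17), (12, 7), (12, 12), (15, 4), (15, 15), (16, 5), (16, 14), (17, 4), (17, 15)}; affine count = 22; |E(F_19)| = 23.

Discriminant check: Δ ∝ 4a³ + 27b² = 4·10³ + 27·6² = 4·1000 + 27·36 ≡ 13 (mod 19). Nonzero ⇒ E is nonsingular.
For each x ∈ F_19, compute rhs = x³ + 10·x + 6 mod 19, then count y ∈ F_19 with y² ≡ rhs.
  x = 0: rhs = 6, matching y values: 5, 14 (2 points).
  x = 1: rhs = 17, matching y values: 6, 13 (2 points).
  x = 2: rhs = 15, matching y values: none (0 points).
  x = 3: rhs = 6, matching y values: 5, 14 (2 points).
  x = 4: rhs = 15, matching y values: none (0 points).
  x = 5: rhs = 10, matching y values: none (0 points).
  x = 6: rhs = 16, matching y values: 4, 15 (2 points).
  x = 7: rhs = 1, matching y values: 1, 18 (2 points).
  x = 8: rhs = 9, matching y values: 3, 16 (2 points).
  x = 9: rhs = 8, matching y values: none (0 points).
  x = 10: rhs = 4, matching y values: 2, 17 (2 points).
  x = 11: rhs = 3, matching y values: none (0 points).
  x = 12: rhs = 11, matching y values: 7, 12 (2 points).
  x = 13: rhs = 15, matching y values: none (0 points).
  x = 14: rhs = 2, matching y values: none (0 points).
  x = 15: rhs = 16, matching y values: 4, 15 (2 points).
  x = 16: rhs = 6, matching y values: 5, 14 (2 points).
  x = 17: rhs = 16, matching y values: 4, 15 (2 points).
  x = 18: rhs = 14, matching y values: none (0 points).
Total affine count: 22.
Full point count |E(F_19)| = 22 + 1 = 23.
Hasse bound: |23 − (19+1)| = |3| = 3 ≤ 2√19 ≈ 8.7178 ✓.


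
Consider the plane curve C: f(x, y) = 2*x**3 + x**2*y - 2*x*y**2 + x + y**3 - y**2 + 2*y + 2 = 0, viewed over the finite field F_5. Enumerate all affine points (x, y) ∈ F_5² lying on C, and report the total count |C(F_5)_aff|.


Affine F_5-points: {(0, 2), (1, 0), (2, 0), (2, 2), (2, 3), (3, 4)}; count = 6.

For each of the 25 pairs (x, y) ∈ F_5², evaluate f(x, y) mod 5. Record the zeros.
  x = 0: [0↦2, 1↦4, 2↦0, 3↦1, 4↦3]  zeros at y ∈ {2}
  x = 1: [0↦0, 1↦1, 2↦2, 3↦4, 4↦3]  zeros at y ∈ {0}
  x = 2: [0↦0, 1↦2, 2↦0, 3↦0, 4↦3]  zeros at y ∈ {0, 2, 3}
  x = 3: [0↦4, 1↦4, 2↦1, 3↦1, 4↦0]  zeros at y ∈ {4}
  x = 4: [0↦4, 1↦4, 2↦2, 3↦4, 4↦1]  zeros at y ∈ ∅
Collecting zeros: affine points = {(0, 2), (1, 0), (2, 0), (2, 2), (2, 3), (3, 4)}.
Total count |C(F_5)_aff| = 6.


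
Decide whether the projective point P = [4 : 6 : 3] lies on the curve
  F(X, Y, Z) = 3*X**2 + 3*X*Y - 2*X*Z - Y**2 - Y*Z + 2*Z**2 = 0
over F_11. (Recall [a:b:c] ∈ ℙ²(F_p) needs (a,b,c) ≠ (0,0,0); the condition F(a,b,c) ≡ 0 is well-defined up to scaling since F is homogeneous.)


F(4,6,3) ≡ 5 (mod 11); P is NOT on the curve.

Evaluate F(4, 6, 3) term-by-term (mod 11).
  3*X**2 ↦ 3·16·1·1 = 48
  3*X*Y ↦ 3·4·6·1 = 72
  -2*X*Z ↦ -2·4·1·3 = -24
  -Y**2 ↦ -1·1·36·1 = -36
  -Y*Z ↦ -1·1·6·3 = -18
  2*Z**2 ↦ 2·1·1·9 = 18
Sum: F(4, 6, 3) = (48) + (72) + (-24) + (-36) + (-18) + (18) = 60.
Reducing mod 11: 60 ≡ 5 (mod 11).
Since F(a, b, c) ≡ 5 ≠ 0 (mod 11), P does NOT lie on the curve.


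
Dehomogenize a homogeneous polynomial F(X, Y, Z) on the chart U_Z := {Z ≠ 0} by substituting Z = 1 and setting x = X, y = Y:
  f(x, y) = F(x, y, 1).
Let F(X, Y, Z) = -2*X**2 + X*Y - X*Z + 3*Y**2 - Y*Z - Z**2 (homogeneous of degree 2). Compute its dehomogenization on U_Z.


f(x, y) = -2*x**2 + x*y - x + 3*y**2 - y - 1

On U_Z we set Z = 1. Each monomial c·X^i·Y^j·Z^k in F becomes c·x^i·y^j·1^k = c·x^i·y^j.
Substituting Z = 1: F(X, Y, 1) = -2*x**2 + x*y - x + 3*y**2 - y - 1.
Note: deg(f) ≤ deg(F) = 2; strict inequality happens when F is divisible by Z (lost terms).


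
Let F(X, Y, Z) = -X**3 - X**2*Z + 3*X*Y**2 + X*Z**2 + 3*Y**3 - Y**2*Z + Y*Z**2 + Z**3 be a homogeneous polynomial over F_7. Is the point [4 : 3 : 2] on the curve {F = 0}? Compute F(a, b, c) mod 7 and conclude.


F(4,3,2) ≡ 6 (mod 7); P is NOT on the curve.

Evaluate F(4, 3, 2) term-by-term (mod 7).
  -X**3 ↦ -1·64·1·1 = -64
  -X**2*Z ↦ -1·16·1·2 = -32
  3*X*Y**2 ↦ 3·4·9·1 = 108
  X*Z**2 ↦ 1·4·1·4 = 16
  3*Y**3 ↦ 3·1·27·1 = 81
  -Y**2*Z ↦ -1·1·9·2 = -18
  Y*Z**2 ↦ 1·1·3·4 = 12
  Z**3 ↦ 1·1·1·8 = 8
Sum: F(4, 3, 2) = (-64) + (-32) + (108) + (16) + (81) + (-18) + (12) + (8) = 111.
Reducing mod 7: 111 ≡ 6 (mod 7).
Since F(a, b, c) ≡ 6 ≠ 0 (mod 7), P does NOT lie on the curve.


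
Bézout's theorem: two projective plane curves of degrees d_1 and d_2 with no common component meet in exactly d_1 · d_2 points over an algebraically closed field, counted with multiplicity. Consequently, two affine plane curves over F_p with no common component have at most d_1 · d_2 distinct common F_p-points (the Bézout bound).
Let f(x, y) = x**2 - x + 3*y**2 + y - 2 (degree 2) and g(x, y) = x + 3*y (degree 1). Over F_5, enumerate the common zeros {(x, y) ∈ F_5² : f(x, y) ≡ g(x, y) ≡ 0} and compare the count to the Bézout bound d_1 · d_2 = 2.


Common zeros: ∅; count = 0; Bézout bound = 2.

deg(f) = 2, deg(g) = 1, so Bézout bound = 2.
Scan x ∈ F_5. For each x, list the y ∈ F_5 with f(x, y) ≡ 0 and those with g(x, y) ≡ 0 (mod 5); the common zeros in that column are the intersection.
  x = 0: f ≡ 0 at y ∈ {4}; g ≡ 0 at y ∈ {0}; common: ∅.
  x = 1: f ≡ 0 at y ∈ {4}; g ≡ 0 at y ∈ {3}; common: ∅.
  x = 2: f ≡ 0 at y ∈ {0, 3}; g ≡ 0 at y ∈ {1}; common: ∅.
  x = 3: f ≡ 0 at y ∈ ∅; g ≡ 0 at y ∈ {4}; common: ∅.
  x = 4: f ≡ 0 at y ∈ {0, 3}; g ≡ 0 at y ∈ {2}; common: ∅.
Collecting: common zeros = ∅, so the count is 0.
Comparison with the Bézout bound: 0 ≤ 2 = deg(f)·deg(g), as expected for curves with no common component (the affine F_5-count falls short of the bound because intersections may lie at infinity, over extension fields, or carry multiplicity).


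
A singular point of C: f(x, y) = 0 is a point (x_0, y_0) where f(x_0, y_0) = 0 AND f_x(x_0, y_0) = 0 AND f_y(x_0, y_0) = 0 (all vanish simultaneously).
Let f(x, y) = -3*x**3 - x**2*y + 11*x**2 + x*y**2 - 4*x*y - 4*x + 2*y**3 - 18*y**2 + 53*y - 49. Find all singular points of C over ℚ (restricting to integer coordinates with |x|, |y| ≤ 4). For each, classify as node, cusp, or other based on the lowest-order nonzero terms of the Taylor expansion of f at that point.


Singular points: {(1, 3)}; classification: node.

Compute partial derivatives:
  f_x = -9*x**2 - 2*x*y + 22*x + y**2 - 4*y - 4.
  f_y = -x**2 + 2*x*y - 4*x + 6*y**2 - 36*y + 53.
Scan x_0 ∈ {−4, ..., 4}. For each x_0, f_y(x_0, y) is a polynomial in y; find its integer roots y ∈ {−4, ..., 4}, then test f_x and f at those candidates.
  x = -4: f_y(-4, y) = 6*y**2 - 44*y + 53; no integer root y with |y| ≤ 4.
  x = -3: f_y(-3, y) = 6*y**2 - 42*y + 56; no integer root y with |y| ≤ 4.
  x = -2: f_y(-2, y) = 6*y**2 - 40*y + 57; no integer root y with |y| ≤ 4.
  x = -1: f_y(-1, y) = 6*y**2 - 38*y + 56; vanishes at y ∈ {4}. (-1, 4): f_x = -27 ≠ 0.
  x = 0: f_y(0, y) = 6*y**2 - 36*y + 53; no integer root y with |y| ≤ 4.
  x = 1: f_y(1, y) = 6*y**2 - 34*y + 48; vanishes at y ∈ {3}. (1, 3): f_x = 0, f = 0 — SINGULAR.
  x = 2: f_y(2, y) = 6*y**2 - 32*y + 41; no integer root y with |y| ≤ 4.
  x = 3: f_y(3, y) = 6*y**2 - 30*y + 32; no integer root y with |y| ≤ 4.
  x = 4: f_y(4, y) = 6*y**2 - 28*y + 21; no integer root y with |y| ≤ 4.
Only singular point on the grid: (1, 3).
Classify: substitute x = 1 + u, y = 3 + v and expand: f = -3*u**3 - u**2*v - u**2 + u*v**2 + 2*v**3 + v**2.
No constant or linear terms (consistent with a singular point). Quadratic part: -u**2 + v**2. Cubic part: -3*u**3 - u**2*v + u*v**2 + 2*v**3.
The quadratic part v**2 - u**2 = (v − u)(v + u) splits into two distinct linear factors, so there are two distinct tangent lines y − 3 = ±(x − 1) — this is a node (ordinary double point).
Classification: node.


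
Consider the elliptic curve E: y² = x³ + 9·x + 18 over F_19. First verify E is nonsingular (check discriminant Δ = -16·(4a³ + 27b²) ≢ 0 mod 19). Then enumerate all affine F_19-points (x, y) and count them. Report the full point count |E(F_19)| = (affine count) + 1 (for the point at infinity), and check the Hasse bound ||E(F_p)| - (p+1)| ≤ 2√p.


Affine points = {(1, 3), (1, 16), (2, 5), (2, 14), (4, 2), (4, 17), (5, 6), (5, 13), (7, 5), (7, 14), (9, 7), (9, 12), (10, 5), (10, 14), (11, 2), (11, 17), (12, 7), (12, 12), (14, 0), (17, 7), (17, 12)}; affine count = 21; |E(F_19)| = 22.

Discriminant check: Δ ∝ 4a³ + 27b² = 4·9³ + 27·18² = 4·729 + 27·324 ≡ 17 (mod 19). Nonzero ⇒ E is nonsingular.
For each x ∈ F_19, compute rhs = x³ + 9·x + 18 mod 19, then count y ∈ F_19 with y² ≡ rhs.
  x = 0: rhs = 18, matching y values: none (0 points).
  x = 1: rhs = 9, matching y values: 3, 16 (2 points).
  x = 2: rhs = 6, matching y values: 5, 14 (2 points).
  x = 3: rhs = 15, matching y values: none (0 points).
  x = 4: rhs = 4, matching y values: 2, 17 (2 points).
  x = 5: rhs = 17, matching y values: 6, 13 (2 points).
  x = 6: rhs = 3, matching y values: none (0 points).
  x = 7: rhs = 6, matching y values: 5, 14 (2 points).
  x = 8: rhs = 13, matching y values: none (0 points).
  x = 9: rhs = 11, matching y values: 7, 12 (2 points).
  x = 10: rhs = 6, matching y values: 5, 14 (2 points).
  x = 11: rhs = 4, matching y values: 2, 17 (2 points).
  x = 12: rhs = 11, matching y values: 7, 12 (2 points).
  x = 13: rhs = 14, matching y values: none (0 points).
  x = 14: rhs = 0, matching y values: 0 (1 points).
  x = 15: rhs = 13, matching y values: none (0 points).
  x = 16: rhs = 2, matching y values: none (0 points).
  x = 17: rhs = 11, matching y values: 7, 12 (2 points).
  x = 18: rhs = 8, matching y values: none (0 points).
Total affine count: 21.
Full point count |E(F_19)| = 21 + 1 = 22.
Hasse bound: |22 − (19+1)| = |2| = 2 ≤ 2√19 ≈ 8.7178 ✓.


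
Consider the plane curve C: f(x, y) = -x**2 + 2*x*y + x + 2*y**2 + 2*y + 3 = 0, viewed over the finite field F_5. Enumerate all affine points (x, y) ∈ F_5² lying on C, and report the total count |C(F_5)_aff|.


Affine F_5-points: {(0, 2)}; count = 1.

For each of the 25 pairs (x, y) ∈ F_5², evaluate f(x, y) mod 5. Record the zeros.
  x = 0: [0↦3, 1↦2, 2↦0, 3↦2, 4↦3]  zeros at y ∈ {2}
  x = 1: [0↦3, 1↦4, 2↦4, 3↦3, 4↦1]  zeros at y ∈ ∅
  x = 2: [0↦1, 1↦4, 2↦1, 3↦2, 4↦2]  zeros at y ∈ ∅
  x = 3: [0↦2, 1↦2, 2↦1, 3↦4, 4↦1]  zeros at y ∈ ∅
  x = 4: [0↦1, 1↦3, 2↦4, 3↦4, 4↦3]  zeros at y ∈ ∅
Collecting zeros: affine points = {(0, 2)}.
Total count |C(F_5)_aff| = 1.


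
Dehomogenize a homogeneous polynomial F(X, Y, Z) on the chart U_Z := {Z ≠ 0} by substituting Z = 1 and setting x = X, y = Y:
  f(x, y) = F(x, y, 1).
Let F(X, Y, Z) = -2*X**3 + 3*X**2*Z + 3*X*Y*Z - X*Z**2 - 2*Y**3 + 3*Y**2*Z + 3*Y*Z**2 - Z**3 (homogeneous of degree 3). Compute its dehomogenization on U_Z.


f(x, y) = -2*x**3 + 3*x**2 + 3*x*y - x - 2*y**3 + 3*y**2 + 3*y - 1

On U_Z we set Z = 1. Each monomial c·X^i·Y^j·Z^k in F becomes c·x^i·y^j·1^k = c·x^i·y^j.
Substituting Z = 1: F(X, Y, 1) = -2*x**3 + 3*x**2 + 3*x*y - x - 2*y**3 + 3*y**2 + 3*y - 1.
Note: deg(f) ≤ deg(F) = 3; strict inequality happens when F is divisible by Z (lost terms).


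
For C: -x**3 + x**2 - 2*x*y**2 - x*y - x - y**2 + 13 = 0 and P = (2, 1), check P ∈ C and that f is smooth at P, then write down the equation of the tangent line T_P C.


Tangent line at P: -12*x - 12*y + 36 = 0.

Step 1: f(2, 1) = 0, so P lies on C.
Step 2: partial derivatives
  f_x(x, y) = -3*x**2 + 2*x - 2*y**2 - y - 1, f_y(x, y) = -4*x*y - x - 2*y.
  f_x(P) = -12, f_y(P) = -12 (gradient nonzero, so P is smooth).
Step 3: tangent line at P: -12·(x − 2) + -12·(y − 1) = 0.
Expanding: -12*x - 12*y + 36 = 0.


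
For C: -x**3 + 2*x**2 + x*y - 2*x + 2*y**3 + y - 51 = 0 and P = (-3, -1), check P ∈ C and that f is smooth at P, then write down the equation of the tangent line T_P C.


Tangent line at P: -42*x + 4*y - 122 = 0.

Step 1: f(-3, -1) = 0, so P lies on C.
Step 2: partial derivatives
  f_x(x, y) = -3*x**2 + 4*x + y - 2, f_y(x, y) = x + 6*y**2 + 1.
  f_x(P) = -42, f_y(P) = 4 (gradient nonzero, so P is smooth).
Step 3: tangent line at P: -42·(x − -3) + 4·(y − -1) = 0.
Expanding: -42*x + 4*y - 122 = 0.


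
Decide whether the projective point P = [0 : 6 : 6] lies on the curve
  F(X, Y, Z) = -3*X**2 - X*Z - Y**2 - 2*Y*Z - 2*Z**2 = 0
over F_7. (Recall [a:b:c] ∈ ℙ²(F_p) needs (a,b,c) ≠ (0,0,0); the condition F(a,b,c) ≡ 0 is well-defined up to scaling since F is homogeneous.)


F(0,6,6) ≡ 2 (mod 7); P is NOT on the curve.

Evaluate F(0, 6, 6) term-by-term (mod 7).
  -3*X**2 ↦ -3·0·1·1 = 0
  -X*Z ↦ -1·0·1·6 = 0
  -Y**2 ↦ -1·1·36·1 = -36
  -2*Y*Z ↦ -2·1·6·6 = -72
  -2*Z**2 ↦ -2·1·1·36 = -72
Sum: F(0, 6, 6) = (0) + (0) + (-36) + (-72) + (-72) = -180.
Reducing mod 7: -180 ≡ 2 (mod 7).
Since F(a, b, c) ≡ 2 ≠ 0 (mod 7), P does NOT lie on the curve.


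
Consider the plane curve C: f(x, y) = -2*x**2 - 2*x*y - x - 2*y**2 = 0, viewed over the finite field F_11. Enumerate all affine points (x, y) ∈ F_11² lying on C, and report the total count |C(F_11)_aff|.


Affine F_11-points: {(0, 0), (3, 4), (5, 0), (5, 6), (6, 2), (6, 3), (7, 1), (7, 3), (8, 1), (8, 2), (9, 4), (9, 9)}; count = 12.

For each of the 121 pairs (x, y) ∈ F_11², evaluate f(x, y) mod 11. Record the zeros.
  x = 0: [0↦0, 1↦9, 2↦3, 3↦4, 4↦1, 5↦5, 6↦5, 7↦1, 8↦4, 9↦3, 10↦9]  zeros at y ∈ {0}
  x = 1: [0↦8, 1↦4, 2↦7, 3↦6, 4↦1, 5↦3, 6↦1, 7↦6, 8↦7, 9↦4, 10↦8]  zeros at y ∈ ∅
  x = 2: [0↦1, 1↦6, 2↦7, 3↦4, 4↦8, 5↦8, 6↦4, 7↦7, 8↦6, 9↦1, 10↦3]  zeros at y ∈ ∅
  x = 3: [0↦1, 1↦4, 2↦3, 3↦9, 4↦0, 5↦9, 6↦3, 7↦4, 8↦1, 9↦5, 10↦5]  zeros at y ∈ {4}
  x = 4: [0↦8, 1↦9, 2↦6, 3↦10, 4↦10, 5↦6, 6↦9, 7↦8, 8↦3, 9↦5, 10↦3]  zeros at y ∈ ∅
  x = 5: [0↦0, 1↦10, 2↦5, 3↦7, 4↦5, 5↦10, 6↦0, 7↦8, 8↦1, 9↦1, 10↦8]  zeros at y ∈ {0, 6}
  x = 6: [0↦10, 1↦7, 2↦0, 3↦0, 4↦7, 5↦10, 6↦9, 7↦4, 8↦6, 9↦4, 10↦9]  zeros at y ∈ {2, 3}
  x = 7: [0↦5, 1↦0, 2↦2, 3↦0, 4↦5, 5↦6, 6↦3, 7↦7, 8↦7, 9↦3, 10↦6]  zeros at y ∈ {1, 3}
  x = 8: [0↦7, 1↦0, 2↦0, 3↦7, 4↦10, 5↦9, 6↦4, 7↦6, 8↦4, 9↦9, 10↦10]  zeros at y ∈ {1, 2}
  x = 9: [0↦5, 1↦7, 2↦5, 3↦10, 4↦0, 5↦8, 6↦1, 7↦1, 8↦8, 9↦0, 10↦10]  zeros at y ∈ {4, 9}
  x = 10: [0↦10, 1↦10, 2↦6, 3↦9, 4↦8, 5↦3, 6↦5, 7↦3, 8↦8, 9↦9, 10↦6]  zeros at y ∈ ∅
Collecting zeros: affine points = {(0, 0), (3, 4), (5, 0), (5, 6), (6, 2), (6, 3), (7, 1), (7, 3), (8, 1), (8, 2), (9, 4), (9, 9)}.
Total count |C(F_11)_aff| = 12.


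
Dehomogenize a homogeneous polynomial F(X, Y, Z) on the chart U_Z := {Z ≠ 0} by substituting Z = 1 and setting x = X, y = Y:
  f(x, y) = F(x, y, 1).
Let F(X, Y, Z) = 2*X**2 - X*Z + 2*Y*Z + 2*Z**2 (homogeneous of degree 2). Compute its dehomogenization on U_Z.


f(x, y) = 2*x**2 - x + 2*y + 2

On U_Z we set Z = 1. Each monomial c·X^i·Y^j·Z^k in F becomes c·x^i·y^j·1^k = c·x^i·y^j.
Substituting Z = 1: F(X, Y, 1) = 2*x**2 - x + 2*y + 2.
Note: deg(f) ≤ deg(F) = 2; strict inequality happens when F is divisible by Z (lost terms).


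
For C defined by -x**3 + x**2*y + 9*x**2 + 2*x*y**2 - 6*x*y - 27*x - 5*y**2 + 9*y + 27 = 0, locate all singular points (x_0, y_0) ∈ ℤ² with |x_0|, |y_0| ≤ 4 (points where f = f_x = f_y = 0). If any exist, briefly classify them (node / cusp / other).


Singular points: {(3, 0)}; classification: cusp.

Compute partial derivatives:
  f_x = -3*x**2 + 2*x*y + 18*x + 2*y**2 - 6*y - 27.
  f_y = x**2 + 4*x*y - 6*x - 10*y + 9.
Scan x_0 ∈ {−4, ..., 4}. For each x_0, f_y(x_0, y) is a polynomial in y; find its integer roots y ∈ {−4, ..., 4}, then test f_x and f at those candidates.
  x = -4: f_y(-4, y) = 49 - 26*y; no integer root y with |y| ≤ 4.
  x = -3: f_y(-3, y) = 36 - 22*y; no integer root y with |y| ≤ 4.
  x = -2: f_y(-2, y) = 25 - 18*y; no integer root y with |y| ≤ 4.
  x = -1: f_y(-1, y) = 16 - 14*y; no integer root y with |y| ≤ 4.
  x = 0: f_y(0, y) = 9 - 10*y; no integer root y with |y| ≤ 4.
  x = 1: f_y(1, y) = 4 - 6*y; no integer root y with |y| ≤ 4.
  x = 2: f_y(2, y) = 1 - 2*y; no integer root y with |y| ≤ 4.
  x = 3: f_y(3, y) = 2*y; vanishes at y ∈ {0}. (3, 0): f_x = 0, f = 0 — SINGULAR.
  x = 4: f_y(4, y) = 6*y + 1; no integer root y with |y| ≤ 4.
Only singular point on the grid: (3, 0).
Classify: substitute x = 3 + u, y = 0 + v and expand: f = -u**3 + u**2*v + 2*u*v**2 + v**2.
No constant or linear terms (consistent with a singular point). Quadratic part: v**2. Cubic part: -u**3 + u**2*v + 2*u*v**2.
The quadratic part v**2 is a perfect square, so there is a single (double) tangent line v = 0, i.e. y = 0. Restricting the cubic part to that line (v = 0) leaves -u**3 ≠ 0, so f is not divisible by v and the branch is v² ≈ u**3 to lowest order — this is a cusp.
Classification: cusp.


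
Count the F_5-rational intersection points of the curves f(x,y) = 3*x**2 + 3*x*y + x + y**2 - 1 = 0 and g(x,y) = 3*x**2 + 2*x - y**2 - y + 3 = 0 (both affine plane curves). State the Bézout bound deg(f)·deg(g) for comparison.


Common zeros: ∅; count = 0; Bézout bound = 4.

deg(f) = 2, deg(g) = 2, so Bézout bound = 4.
Scan x ∈ F_5. For each x, list the y ∈ F_5 with f(x, y) ≡ 0 and those with g(x, y) ≡ 0 (mod 5); the common zeros in that column are the intersection.
  x = 0: f ≡ 0 at y ∈ {1, 4}; g ≡ 0 at y ∈ ∅; common: ∅.
  x = 1: f ≡ 0 at y ∈ ∅; g ≡ 0 at y ∈ ∅; common: ∅.
  x = 2: f ≡ 0 at y ∈ {1, 3}; g ≡ 0 at y ∈ ∅; common: ∅.
  x = 3: f ≡ 0 at y ∈ {3}; g ≡ 0 at y ∈ {2}; common: ∅.
  x = 4: f ≡ 0 at y ∈ {4}; g ≡ 0 at y ∈ ∅; common: ∅.
Collecting: common zeros = ∅, so the count is 0.
Comparison with the Bézout bound: 0 ≤ 4 = deg(f)·deg(g), as expected for curves with no common component (the affine F_5-count falls short of the bound because intersections may lie at infinity, over extension fields, or carry multiplicity).


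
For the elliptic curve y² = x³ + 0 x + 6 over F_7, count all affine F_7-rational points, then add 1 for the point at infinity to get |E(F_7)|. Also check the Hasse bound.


Affine points = {(1, 0), (2, 0), (4, 0)}; affine count = 3; |E(F_7)| = 4.

Discriminant check: Δ ∝ 4a³ + 27b² = 4·0³ + 27·6² = 4·0 + 27·36 ≡ 6 (mod 7). Nonzero ⇒ E is nonsingular.
For each x ∈ F_7, compute rhs = x³ + 0·x + 6 mod 7, then count y ∈ F_7 with y² ≡ rhs.
  x = 0: rhs = 6, matching y values: none (0 points).
  x = 1: rhs = 0, matching y values: 0 (1 points).
  x = 2: rhs = 0, matching y values: 0 (1 points).
  x = 3: rhs = 5, matching y values: none (0 points).
  x = 4: rhs = 0, matching y values: 0 (1 points).
  x = 5: rhs = 5, matching y values: none (0 points).
  x = 6: rhs = 5, matching y values: none (0 points).
Total affine count: 3.
Full point count |E(F_7)| = 3 + 1 = 4.
Hasse bound: |4 − (7+1)| = |-4| = 4 ≤ 2√7 ≈ 5.2915 ✓.


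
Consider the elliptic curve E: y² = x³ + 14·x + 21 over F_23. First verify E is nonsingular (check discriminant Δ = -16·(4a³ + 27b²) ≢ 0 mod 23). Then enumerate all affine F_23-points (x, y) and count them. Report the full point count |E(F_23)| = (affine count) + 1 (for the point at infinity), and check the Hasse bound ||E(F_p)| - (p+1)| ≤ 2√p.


Affine points = {(1, 6), (1, 17), (4, 7), (4, 16), (5, 3), (5, 20), (7, 5), (7, 18), (8, 1), (8, 22), (9, 5), (9, 18), (12, 10), (12, 13), (13, 10), (13, 13), (15, 8), (15, 15), (19, 4), (19, 19), (21, 10), (21, 13), (22, 11), (22, 12)}; affine count = 24; |E(F_23)| = 25.

Discriminant check: Δ ∝ 4a³ + 27b² = 4·14³ + 27·21² = 4·2744 + 27·441 ≡ 21 (mod 23). Nonzero ⇒ E is nonsingular.
For each x ∈ F_23, compute rhs = x³ + 14·x + 21 mod 23, then count y ∈ F_23 with y² ≡ rhs.
  x = 0: rhs = 21, matching y values: none (0 points).
  x = 1: rhs = 13, matching y values: 6, 17 (2 points).
  x = 2: rhs = 11, matching y values: none (0 points).
  x = 3: rhs = 21, matching y values: none (0 points).
  x = 4: rhs = 3, matching y values: 7, 16 (2 points).
  x = 5: rhs = 9, matching y values: 3, 20 (2 points).
  x = 6: rhs = 22, matching y values: none (0 points).
  x = 7: rhs = 2, matching y values: 5, 18 (2 points).
  x = 8: rhs = 1, matching y values: 1, 22 (2 points).
  x = 9: rhs = 2, matching y values: 5, 18 (2 points).
  x = 10: rhs = 11, matching y values: none (0 points).
  x = 11: rhs = 11, matching y values: none (0 points).
  x = 12: rhs = 8, matching y values: 10, 13 (2 points).
  x = 13: rhs = 8, matching y values: 10, 13 (2 points).
  x = 14: rhs = 17, matching y values: none (0 points).
  x = 15: rhs = 18, matching y values: 8, 15 (2 points).
  x = 16: rhs = 17, matching y values: none (0 points).
  x = 17: rhs = 20, matching y values: none (0 points).
  x = 18: rhs = 10, matching y values: none (0 points).
  x = 19: rhs = 16, matching y values: 4, 19 (2 points).
  x = 20: rhs = 21, matching y values: none (0 points).
  x = 21: rhs = 8, matching y values: 10, 13 (2 points).
  x = 22: rhs = 6, matching y values: 11, 12 (2 points).
Total affine count: 24.
Full point count |E(F_23)| = 24 + 1 = 25.
Hasse bound: |25 − (23+1)| = |1| = 1 ≤ 2√23 ≈ 9.5917 ✓.


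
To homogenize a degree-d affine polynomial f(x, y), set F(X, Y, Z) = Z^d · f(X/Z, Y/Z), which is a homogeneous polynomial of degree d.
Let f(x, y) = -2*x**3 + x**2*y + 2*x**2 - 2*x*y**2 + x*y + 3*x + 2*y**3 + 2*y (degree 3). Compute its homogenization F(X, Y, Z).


F(X, Y, Z) = -2*X**3 + X**2*Y + 2*X**2*Z - 2*X*Y**2 + X*Y*Z + 3*X*Z**2 + 2*Y**3 + 2*Y*Z**2

deg(f) = 3.
Substitute x = X/Z, y = Y/Z into f, then multiply by Z^3.
  monomial -2·x^3·y^0 ↦ -2·X^3·Y^0·Z^0.
  monomial 1·x^2·y^1 ↦ 1·X^2·Y^1·Z^0.
  monomial 2·x^2·y^0 ↦ 2·X^2·Y^0·Z^1.
  monomial -2·x^1·y^2 ↦ -2·X^1·Y^2·Z^0.
  monomial 1·x^1·y^1 ↦ 1·X^1·Y^1·Z^1.
  monomial 3·x^1·y^0 ↦ 3·X^1·Y^0·Z^2.
  monomial 2·x^0·y^3 ↦ 2·X^0·Y^3·Z^0.
  monomial 2·x^0·y^1 ↦ 2·X^0·Y^1·Z^2.
Collecting: F(X, Y, Z) = -2*X**3 + X**2*Y + 2*X**2*Z - 2*X*Y**2 + X*Y*Z + 3*X*Z**2 + 2*Y**3 + 2*Y*Z**2.


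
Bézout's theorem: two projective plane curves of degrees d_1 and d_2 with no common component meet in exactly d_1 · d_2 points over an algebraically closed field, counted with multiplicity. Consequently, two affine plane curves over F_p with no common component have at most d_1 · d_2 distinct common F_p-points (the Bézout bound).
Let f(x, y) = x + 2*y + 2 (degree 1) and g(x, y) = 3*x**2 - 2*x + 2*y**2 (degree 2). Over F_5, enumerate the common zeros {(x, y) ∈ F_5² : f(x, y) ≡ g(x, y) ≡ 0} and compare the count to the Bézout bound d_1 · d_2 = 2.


Common zeros: ∅; count = 0; Bézout bound = 2.

deg(f) = 1, deg(g) = 2, so Bézout bound = 2.
Scan x ∈ F_5. For each x, list the y ∈ F_5 with f(x, y) ≡ 0 and those with g(x, y) ≡ 0 (mod 5); the common zeros in that column are the intersection.
  x = 0: f ≡ 0 at y ∈ {4}; g ≡ 0 at y ∈ {0}; common: ∅.
  x = 1: f ≡ 0 at y ∈ {1}; g ≡ 0 at y ∈ ∅; common: ∅.
  x = 2: f ≡ 0 at y ∈ {3}; g ≡ 0 at y ∈ {1, 4}; common: ∅.
  x = 3: f ≡ 0 at y ∈ {0}; g ≡ 0 at y ∈ ∅; common: ∅.
  x = 4: f ≡ 0 at y ∈ {2}; g ≡ 0 at y ∈ {0}; common: ∅.
Collecting: common zeros = ∅, so the count is 0.
Comparison with the Bézout bound: 0 ≤ 2 = deg(f)·deg(g), as expected for curves with no common component (the affine F_5-count falls short of the bound because intersections may lie at infinity, over extension fields, or carry multiplicity).


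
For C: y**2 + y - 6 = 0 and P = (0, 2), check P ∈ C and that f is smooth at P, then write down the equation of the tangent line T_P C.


Tangent line at P: 5*y - 10 = 0.

Step 1: f(0, 2) = 0, so P lies on C.
Step 2: partial derivatives
  f_x(x, y) = 0, f_y(x, y) = 2*y + 1.
  f_x(P) = 0, f_y(P) = 5 (gradient nonzero, so P is smooth).
Step 3: tangent line at P: 0·(x − 0) + 5·(y − 2) = 0.
Expanding: 5*y - 10 = 0.


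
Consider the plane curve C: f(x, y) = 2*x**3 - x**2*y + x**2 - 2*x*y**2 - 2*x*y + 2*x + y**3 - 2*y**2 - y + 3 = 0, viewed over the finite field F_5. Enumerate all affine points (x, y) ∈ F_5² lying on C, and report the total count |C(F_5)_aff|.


Affine F_5-points: {(4, 0)}; count = 1.

For each of the 25 pairs (x, y) ∈ F_5², evaluate f(x, y) mod 5. Record the zeros.
  x = 0: [0↦3, 1↦1, 2↦1, 3↦4, 4↦1]  zeros at y ∈ ∅
  x = 1: [0↦3, 1↦1, 2↦2, 3↦2, 4↦2]  zeros at y ∈ ∅
  x = 2: [0↦2, 1↦3, 2↦3, 3↦3, 4↦4]  zeros at y ∈ ∅
  x = 3: [0↦2, 1↦4, 2↦1, 3↦4, 4↦4]  zeros at y ∈ ∅
  x = 4: [0↦0, 1↦1, 2↦3, 3↦2, 4↦4]  zeros at y ∈ {0}
Collecting zeros: affine points = {(4, 0)}.
Total count |C(F_5)_aff| = 1.
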